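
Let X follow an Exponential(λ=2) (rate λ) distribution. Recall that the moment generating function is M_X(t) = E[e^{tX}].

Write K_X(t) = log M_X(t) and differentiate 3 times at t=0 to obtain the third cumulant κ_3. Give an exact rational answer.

κ_3 = K^(3)(0) = 1/4

M_X(t) = 2/(2 - t)
K_X(t) = log M_X(t) = -log(2 - t) + log(2)
K^(3)(t) = -2/(t^3 - 6*t^2 + 12*t - 8)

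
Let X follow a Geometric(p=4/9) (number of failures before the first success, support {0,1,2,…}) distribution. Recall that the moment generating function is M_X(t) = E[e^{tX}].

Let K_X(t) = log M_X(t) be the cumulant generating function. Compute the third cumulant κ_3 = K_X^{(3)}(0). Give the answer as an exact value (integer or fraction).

κ_3 = K′′′(0) = 315/32

M_X(t) = 4/(9*(1 - 5*e^(t)/9))
K_X(t) = log M_X(t) = -log(1 - 5*e^(t)/9) - 2*log(3) + 2*log(2)
K′(t) = -5*e^(t)/(5*e^(t) - 9)
K′′(t) = 45*e^(t)/(25*e^(2*t) - 90*e^(t) + 81)
K′′′(t) = (-225*e^(2*t) - 405*e^(t))/(125*e^(3*t) - 675*e^(2*t) + 1215*e^(t) - 729)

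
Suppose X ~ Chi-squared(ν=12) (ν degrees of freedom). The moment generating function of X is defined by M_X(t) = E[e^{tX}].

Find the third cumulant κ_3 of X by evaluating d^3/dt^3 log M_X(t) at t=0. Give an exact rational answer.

M_X(t) = (1 - 2*t)^(-6)
K_X(t) = log M_X(t) = -6*log(1 - 2*t)
K^(3)(t) = -96/(8*t^3 - 12*t^2 + 6*t - 1)

κ_3 = K^(3)(0) = 96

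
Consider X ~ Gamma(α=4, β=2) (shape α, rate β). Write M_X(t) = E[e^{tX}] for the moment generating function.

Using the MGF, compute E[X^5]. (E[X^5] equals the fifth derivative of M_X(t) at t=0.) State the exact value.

M_X(t) = 16/(2 - t)^4
D^5[M](t) = -107520/(t^9 - 18*t^8 + 144*t^7 - 672*t^6 + 2016*t^5 - 4032*t^4 + 5376*t^3 - 4608*t^2 + 2304*t - 512)

E[X^5] = D^5[M](0) = 210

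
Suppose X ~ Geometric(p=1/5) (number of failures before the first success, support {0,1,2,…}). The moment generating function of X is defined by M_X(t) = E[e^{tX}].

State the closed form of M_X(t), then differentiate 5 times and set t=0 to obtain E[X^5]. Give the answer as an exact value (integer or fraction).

E[X^5] = M′′′′′(0) = 194404

M_X(t) = 1/(5*(1 - 4*e^(t)/5))
M′(t) = 4*e^(t)/(16*e^(2*t) - 40*e^(t) + 25)
M′′(t) = (-16*e^(2*t) - 20*e^(t))/(64*e^(3*t) - 240*e^(2*t) + 300*e^(t) - 125)
M′′′(t) = (64*e^(3*t) + 320*e^(2*t) + 100*e^(t))/(256*e^(4*t) - 1280*e^(3*t) + 2400*e^(2*t) - 2000*e^(t) + 625)
M′′′′(t) = (-256*e^(4*t) - 3520*e^(3*t) - 4400*e^(2*t) - 500*e^(t))/(1024*e^(5*t) - 6400*e^(4*t) + 16000*e^(3*t) - 20000*e^(2*t) + 12500*e^(t) - 3125)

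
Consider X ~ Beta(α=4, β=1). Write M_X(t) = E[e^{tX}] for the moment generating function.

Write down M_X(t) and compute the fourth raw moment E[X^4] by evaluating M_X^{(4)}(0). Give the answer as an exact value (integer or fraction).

M_X(t) = ₁F₁(4; 5; t)
D^4[M](t) = ₁F₁(8; 9; t)/2

E[X^4] = D^4[M](0) = 1/2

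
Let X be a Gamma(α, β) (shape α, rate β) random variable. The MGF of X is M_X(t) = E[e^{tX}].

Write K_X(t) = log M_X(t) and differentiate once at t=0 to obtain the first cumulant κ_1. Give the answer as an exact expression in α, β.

κ_1 = dK/dt |_{t=0} = α/β

M_X(t) = (β/(β - t))^α
K_X(t) = log M_X(t) = α*(log(β) - log(β - t))
dK/dt = -α/(-β + t)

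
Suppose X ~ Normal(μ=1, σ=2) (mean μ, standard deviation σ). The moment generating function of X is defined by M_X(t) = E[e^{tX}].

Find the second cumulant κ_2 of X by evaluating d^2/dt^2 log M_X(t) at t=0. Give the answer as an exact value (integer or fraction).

M_X(t) = e^(2*t^2 + t)
K_X(t) = log M_X(t) = 2*t^2 + t
dK/dt = 4*t + 1
d^2K/dt^2 = 4

κ_2 = d^2K/dt^2 |_{t=0} = 4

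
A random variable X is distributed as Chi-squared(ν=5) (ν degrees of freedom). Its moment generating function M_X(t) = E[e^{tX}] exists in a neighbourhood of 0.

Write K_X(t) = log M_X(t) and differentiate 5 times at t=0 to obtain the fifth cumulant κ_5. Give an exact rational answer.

κ_5 = D^5[K](0) = 1920

M_X(t) = (1 - 2*t)^(-5/2)
K_X(t) = log M_X(t) = -5*log(1 - 2*t)/2
D^5[K](t) = -1920/(32*t^5 - 80*t^4 + 80*t^3 - 40*t^2 + 10*t - 1)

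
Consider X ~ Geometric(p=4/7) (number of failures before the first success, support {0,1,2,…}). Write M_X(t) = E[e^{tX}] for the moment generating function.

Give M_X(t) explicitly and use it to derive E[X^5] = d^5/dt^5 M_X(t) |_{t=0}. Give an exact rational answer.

M_X(t) = 4/(7*(1 - 3*e^(t)/7))
dM/dt = 12*e^(t)/(9*e^(2*t) - 42*e^(t) + 49)
d^2M/dt^2 = (-36*e^(2*t) - 84*e^(t))/(27*e^(3*t) - 189*e^(2*t) + 441*e^(t) - 343)
d^3M/dt^3 = (108*e^(3*t) + 1008*e^(2*t) + 588*e^(t))/(81*e^(4*t) - 756*e^(3*t) + 2646*e^(2*t) - 4116*e^(t) + 2401)
d^4M/dt^4 = (-324*e^(4*t) - 8316*e^(3*t) - 19404*e^(2*t) - 4116*e^(t))/(243*e^(5*t) - 2835*e^(4*t) + 13230*e^(3*t) - 30870*e^(2*t) + 36015*e^(t) - 16807)

E[X^5] = d^5M/dt^5 |_{t=0} = 23721/128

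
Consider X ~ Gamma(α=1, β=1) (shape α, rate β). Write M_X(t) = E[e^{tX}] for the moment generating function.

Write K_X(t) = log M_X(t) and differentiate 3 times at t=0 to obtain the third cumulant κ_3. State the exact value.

κ_3 = K^(3)(0) = 2

M_X(t) = 1/(1 - t)
K_X(t) = log M_X(t) = -log(1 - t)
K^(3)(t) = -2/(t^3 - 3*t^2 + 3*t - 1)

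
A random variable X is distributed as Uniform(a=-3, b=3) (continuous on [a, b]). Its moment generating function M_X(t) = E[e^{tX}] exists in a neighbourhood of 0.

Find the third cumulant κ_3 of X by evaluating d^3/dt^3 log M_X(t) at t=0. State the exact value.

M_X(t) = (e^(3*t) - e^(-3*t))/(6*t)
K_X(t) = log M_X(t) = -log(t) + log(e^(3*t) - e^(-3*t)) - log(6)
D^3[K](t) = (216*t^3*e^(12*t) + 216*t^3*e^(6*t) - 2*e^(18*t) + 6*e^(12*t) - 6*e^(6*t) + 2)/(t^3*e^(18*t) - 3*t^3*e^(12*t) + 3*t^3*e^(6*t) - t^3)

κ_3 = D^3[K](0) = 0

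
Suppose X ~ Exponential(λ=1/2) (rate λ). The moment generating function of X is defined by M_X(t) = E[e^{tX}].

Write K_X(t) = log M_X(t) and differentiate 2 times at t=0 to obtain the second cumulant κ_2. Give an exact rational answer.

κ_2 = K′′(0) = 4

M_X(t) = 1/(2*(1/2 - t))
K_X(t) = log M_X(t) = -log(1/2 - t) - log(2)
K′(t) = -2/(2*t - 1)
K′′(t) = 4/(4*t^2 - 4*t + 1)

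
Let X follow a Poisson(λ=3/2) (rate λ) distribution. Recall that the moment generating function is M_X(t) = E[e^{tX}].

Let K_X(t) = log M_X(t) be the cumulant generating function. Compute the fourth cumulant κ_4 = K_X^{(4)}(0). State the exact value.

M_X(t) = e^(3*e^(t)/2 - 3/2)
K_X(t) = log M_X(t) = 3*e^(t)/2 - 3/2
K^(4)(t) = 3*e^(t)/2

κ_4 = K^(4)(0) = 3/2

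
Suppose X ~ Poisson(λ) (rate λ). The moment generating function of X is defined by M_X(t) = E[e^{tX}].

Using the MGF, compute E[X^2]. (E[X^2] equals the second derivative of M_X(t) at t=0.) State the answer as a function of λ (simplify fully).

M_X(t) = e^(λ*(e^(t) - 1))
dM/dt = λ*e^(-λ)*e^(t)*e^(λ*e^(t))
d^2M/dt^2 = (λ^2*e^(2*t)*e^(λ*e^(t)) + λ*e^(t)*e^(λ*e^(t)))*e^(-λ)

E[X^2] = d^2M/dt^2 |_{t=0} = λ*(λ + 1)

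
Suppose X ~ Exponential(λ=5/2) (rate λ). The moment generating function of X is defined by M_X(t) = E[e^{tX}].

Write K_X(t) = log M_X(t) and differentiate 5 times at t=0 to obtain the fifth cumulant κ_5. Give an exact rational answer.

M_X(t) = 5/(2*(5/2 - t))
K_X(t) = log M_X(t) = -log(5/2 - t) - log(2) + log(5)
K^(5)(t) = -768/(32*t^5 - 400*t^4 + 2000*t^3 - 5000*t^2 + 6250*t - 3125)

κ_5 = K^(5)(0) = 768/3125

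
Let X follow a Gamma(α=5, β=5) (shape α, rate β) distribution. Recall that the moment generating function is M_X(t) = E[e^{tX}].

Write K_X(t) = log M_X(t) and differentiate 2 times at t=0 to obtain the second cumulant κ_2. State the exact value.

M_X(t) = 3125/(5 - t)^5
K_X(t) = log M_X(t) = -5*log(5 - t) + 5*log(5)
D^2[K](t) = 5/(t^2 - 10*t + 25)

κ_2 = D^2[K](0) = 1/5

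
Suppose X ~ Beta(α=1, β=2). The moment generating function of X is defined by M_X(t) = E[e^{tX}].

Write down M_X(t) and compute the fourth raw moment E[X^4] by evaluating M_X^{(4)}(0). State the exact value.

E[X^4] = d^4M/dt^4 |_{t=0} = 1/15

M_X(t) = ₁F₁(1; 3; t)
dM/dt = ₁F₁(2; 4; t)/3
d^2M/dt^2 = ₁F₁(3; 5; t)/6
d^3M/dt^3 = ₁F₁(4; 6; t)/10
d^4M/dt^4 = ₁F₁(5; 7; t)/15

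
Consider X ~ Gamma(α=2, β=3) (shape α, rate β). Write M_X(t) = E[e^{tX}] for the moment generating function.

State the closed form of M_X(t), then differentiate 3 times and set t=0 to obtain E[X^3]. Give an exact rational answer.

E[X^3] = M^(3)(0) = 8/9

M_X(t) = 9/(3 - t)^2
M^(3)(t) = -216/(t^5 - 15*t^4 + 90*t^3 - 270*t^2 + 405*t - 243)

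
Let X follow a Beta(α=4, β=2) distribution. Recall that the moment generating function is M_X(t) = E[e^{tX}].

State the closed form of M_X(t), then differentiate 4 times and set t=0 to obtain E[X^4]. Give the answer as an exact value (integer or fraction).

M_X(t) = ₁F₁(4; 6; t)
dM/dt = 2*₁F₁(5; 7; t)/3
d^2M/dt^2 = 10*₁F₁(6; 8; t)/21
d^3M/dt^3 = 5*₁F₁(7; 9; t)/14
d^4M/dt^4 = 5*₁F₁(8; 10; t)/18

E[X^4] = d^4M/dt^4 |_{t=0} = 5/18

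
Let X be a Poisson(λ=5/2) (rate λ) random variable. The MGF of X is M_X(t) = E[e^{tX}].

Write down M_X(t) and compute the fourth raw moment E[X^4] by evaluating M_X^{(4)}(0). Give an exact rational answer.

E[X^4] = M^(4)(0) = 2865/16

M_X(t) = e^(5*e^(t)/2 - 5/2)
M^(4)(t) = (625*e^(4*t)*e^(5*e^(t)/2) + 1500*e^(3*t)*e^(5*e^(t)/2) + 700*e^(2*t)*e^(5*e^(t)/2) + 40*e^(t)*e^(5*e^(t)/2))*e^(-5/2)/16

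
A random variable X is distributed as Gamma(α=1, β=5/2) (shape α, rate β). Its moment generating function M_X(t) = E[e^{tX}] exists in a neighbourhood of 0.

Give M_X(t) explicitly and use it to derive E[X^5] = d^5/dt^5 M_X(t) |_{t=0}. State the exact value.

E[X^5] = D^5[M](0) = 768/625

M_X(t) = 5/(2*(5/2 - t))
D^5[M](t) = 19200/(64*t^6 - 960*t^5 + 6000*t^4 - 20000*t^3 + 37500*t^2 - 37500*t + 15625)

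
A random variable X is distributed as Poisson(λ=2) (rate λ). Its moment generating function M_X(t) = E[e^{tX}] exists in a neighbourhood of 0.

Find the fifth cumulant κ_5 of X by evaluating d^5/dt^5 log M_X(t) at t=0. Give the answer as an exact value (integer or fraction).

κ_5 = K^(5)(0) = 2

M_X(t) = e^(2*e^(t) - 2)
K_X(t) = log M_X(t) = 2*e^(t) - 2
K^(5)(t) = 2*e^(t)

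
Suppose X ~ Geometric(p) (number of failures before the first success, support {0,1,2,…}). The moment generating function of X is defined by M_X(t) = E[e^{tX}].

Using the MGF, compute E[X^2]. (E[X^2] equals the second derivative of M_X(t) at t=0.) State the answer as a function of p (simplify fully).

E[X^2] = d^2M/dt^2 |_{t=0} = 1 - 3/p + 2/p^2

M_X(t) = p/(-(1 - p)*e^(t) + 1)
dM/dt = (-p^2*e^(t) + p*e^(t))/(p^2*e^(2*t) - 2*p*e^(2*t) + 2*p*e^(t) + e^(2*t) - 2*e^(t) + 1)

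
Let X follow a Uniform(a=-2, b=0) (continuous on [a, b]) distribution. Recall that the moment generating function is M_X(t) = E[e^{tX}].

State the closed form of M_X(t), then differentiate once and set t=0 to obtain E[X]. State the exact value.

E[X] = D[M](0) = -1

M_X(t) = (1 - e^(-2*t))/(2*t)
D[M](t) = (2*t - e^(2*t) + 1)*e^(-2*t)/(2*t^2)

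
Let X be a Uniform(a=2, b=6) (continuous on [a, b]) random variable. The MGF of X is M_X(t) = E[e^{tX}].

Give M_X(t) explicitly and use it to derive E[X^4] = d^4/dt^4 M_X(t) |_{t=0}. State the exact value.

E[X^4] = M′′′′(0) = 1936/5

M_X(t) = (e^(6*t) - e^(2*t))/(4*t)
M′(t) = (6*t*e^(6*t) - 2*t*e^(2*t) - e^(6*t) + e^(2*t))/(4*t^2)
M′′(t) = (18*t^2*e^(6*t) - 2*t^2*e^(2*t) - 6*t*e^(6*t) + 2*t*e^(2*t) + e^(6*t) - e^(2*t))/(2*t^3)
M′′′(t) = (108*t^3*e^(6*t) - 4*t^3*e^(2*t) - 54*t^2*e^(6*t) + 6*t^2*e^(2*t) + 18*t*e^(6*t) - 6*t*e^(2*t) - 3*e^(6*t) + 3*e^(2*t))/(2*t^4)
M′′′′(t) = (324*t^4*e^(6*t) - 4*t^4*e^(2*t) - 216*t^3*e^(6*t) + 8*t^3*e^(2*t) + 108*t^2*e^(6*t) - 12*t^2*e^(2*t) - 36*t*e^(6*t) + 12*t*e^(2*t) + 6*e^(6*t) - 6*e^(2*t))/t^5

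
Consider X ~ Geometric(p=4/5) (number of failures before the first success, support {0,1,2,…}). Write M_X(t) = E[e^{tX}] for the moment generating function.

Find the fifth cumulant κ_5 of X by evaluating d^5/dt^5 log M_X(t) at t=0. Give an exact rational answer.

M_X(t) = 4/(5*(1 - e^(t)/5))
K_X(t) = log M_X(t) = -log(1 - e^(t)/5) - log(5) + 2*log(2)
D^5[K](t) = (-5*e^(4*t) - 275*e^(3*t) - 1375*e^(2*t) - 625*e^(t))/(e^(5*t) - 25*e^(4*t) + 250*e^(3*t) - 1250*e^(2*t) + 3125*e^(t) - 3125)

κ_5 = D^5[K](0) = 285/128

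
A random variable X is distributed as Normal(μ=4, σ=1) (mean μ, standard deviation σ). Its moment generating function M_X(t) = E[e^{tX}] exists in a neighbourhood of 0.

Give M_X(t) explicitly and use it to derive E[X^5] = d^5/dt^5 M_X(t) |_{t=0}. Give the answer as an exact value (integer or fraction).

E[X^5] = M^(5)(0) = 1724

M_X(t) = e^(t^2/2 + 4*t)
M^(5)(t) = t^5*e^(4*t)*e^(t^2/2) + 20*t^4*e^(4*t)*e^(t^2/2) + 170*t^3*e^(4*t)*e^(t^2/2) + 760*t^2*e^(4*t)*e^(t^2/2) + 1775*t*e^(4*t)*e^(t^2/2) + 1724*e^(4*t)*e^(t^2/2)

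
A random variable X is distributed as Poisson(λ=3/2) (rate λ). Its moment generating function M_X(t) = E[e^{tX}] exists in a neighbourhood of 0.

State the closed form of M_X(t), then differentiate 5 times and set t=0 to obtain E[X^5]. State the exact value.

M_X(t) = e^(3*e^(t)/2 - 3/2)
M′(t) = 3*e^(-3/2)*e^(t)*e^(3*e^(t)/2)/2
M′′(t) = (9*e^(2*t)*e^(3*e^(t)/2) + 6*e^(t)*e^(3*e^(t)/2))*e^(-3/2)/4
M′′′(t) = (27*e^(3*t)*e^(3*e^(t)/2) + 54*e^(2*t)*e^(3*e^(t)/2) + 12*e^(t)*e^(3*e^(t)/2))*e^(-3/2)/8
M′′′′(t) = (81*e^(4*t)*e^(3*e^(t)/2) + 324*e^(3*t)*e^(3*e^(t)/2) + 252*e^(2*t)*e^(3*e^(t)/2) + 24*e^(t)*e^(3*e^(t)/2))*e^(-3/2)/16
M′′′′′(t) = (243*e^(5*t)*e^(3*e^(t)/2) + 1620*e^(4*t)*e^(3*e^(t)/2) + 2700*e^(3*t)*e^(3*e^(t)/2) + 1080*e^(2*t)*e^(3*e^(t)/2) + 48*e^(t)*e^(3*e^(t)/2))*e^(-3/2)/32

E[X^5] = M′′′′′(0) = 5691/32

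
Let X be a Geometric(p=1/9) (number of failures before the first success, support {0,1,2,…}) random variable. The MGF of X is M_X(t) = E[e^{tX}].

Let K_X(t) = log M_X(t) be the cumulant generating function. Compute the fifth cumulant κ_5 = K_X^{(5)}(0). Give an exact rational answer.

M_X(t) = 1/(9*(1 - 8*e^(t)/9))
K_X(t) = log M_X(t) = -log(1 - 8*e^(t)/9) - 2*log(3)
D^5[K](t) = (-36864*e^(4*t) - 456192*e^(3*t) - 513216*e^(2*t) - 52488*e^(t))/(32768*e^(5*t) - 184320*e^(4*t) + 414720*e^(3*t) - 466560*e^(2*t) + 262440*e^(t) - 59049)

κ_5 = D^5[K](0) = 1058760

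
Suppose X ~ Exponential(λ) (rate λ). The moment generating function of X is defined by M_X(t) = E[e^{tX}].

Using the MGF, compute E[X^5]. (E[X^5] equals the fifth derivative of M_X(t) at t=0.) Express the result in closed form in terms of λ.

M_X(t) = λ/(λ - t)
D^5[M](t) = 120*λ/(λ^6 - 6*λ^5*t + 15*λ^4*t^2 - 20*λ^3*t^3 + 15*λ^2*t^4 - 6*λ*t^5 + t^6)

E[X^5] = D^5[M](0) = 120/λ^5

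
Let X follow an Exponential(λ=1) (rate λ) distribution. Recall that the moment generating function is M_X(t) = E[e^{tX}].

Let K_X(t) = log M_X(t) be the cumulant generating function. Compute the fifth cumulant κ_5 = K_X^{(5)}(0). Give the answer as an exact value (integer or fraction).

M_X(t) = 1/(1 - t)
K_X(t) = log M_X(t) = -log(1 - t)
K′(t) = -1/(t - 1)
K′′(t) = 1/(t^2 - 2*t + 1)
K′′′(t) = -2/(t^3 - 3*t^2 + 3*t - 1)
K′′′′(t) = 6/(t^4 - 4*t^3 + 6*t^2 - 4*t + 1)
K′′′′′(t) = -24/(t^5 - 5*t^4 + 10*t^3 - 10*t^2 + 5*t - 1)

κ_5 = K′′′′′(0) = 24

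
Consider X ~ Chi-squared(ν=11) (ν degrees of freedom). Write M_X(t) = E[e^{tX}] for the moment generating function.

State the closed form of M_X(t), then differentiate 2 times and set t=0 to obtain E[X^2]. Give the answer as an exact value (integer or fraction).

M_X(t) = (1 - 2*t)^(-11/2)
dM/dt = 11/(64*t^6*√(1 - 2*t) - 192*t^5*√(1 - 2*t) + 240*t^4*√(1 - 2*t) - 160*t^3*√(1 - 2*t) + 60*t^2*√(1 - 2*t) - 12*t*√(1 - 2*t) + √(1 - 2*t))
d^2M/dt^2 = -143/(128*t^7*√(1 - 2*t) - 448*t^6*√(1 - 2*t) + 672*t^5*√(1 - 2*t) - 560*t^4*√(1 - 2*t) + 280*t^3*√(1 - 2*t) - 84*t^2*√(1 - 2*t) + 14*t*√(1 - 2*t) - √(1 - 2*t))

E[X^2] = d^2M/dt^2 |_{t=0} = 143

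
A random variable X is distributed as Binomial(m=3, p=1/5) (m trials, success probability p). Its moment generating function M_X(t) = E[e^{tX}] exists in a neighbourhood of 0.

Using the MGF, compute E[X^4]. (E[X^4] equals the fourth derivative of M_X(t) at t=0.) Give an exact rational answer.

E[X^4] = M′′′′(0) = 321/125

M_X(t) = (e^(t)/5 + 4/5)^3
M′(t) = 3*e^(3*t)/125 + 24*e^(2*t)/125 + 48*e^(t)/125
M′′(t) = 9*e^(3*t)/125 + 48*e^(2*t)/125 + 48*e^(t)/125
M′′′(t) = 27*e^(3*t)/125 + 96*e^(2*t)/125 + 48*e^(t)/125
M′′′′(t) = 81*e^(3*t)/125 + 192*e^(2*t)/125 + 48*e^(t)/125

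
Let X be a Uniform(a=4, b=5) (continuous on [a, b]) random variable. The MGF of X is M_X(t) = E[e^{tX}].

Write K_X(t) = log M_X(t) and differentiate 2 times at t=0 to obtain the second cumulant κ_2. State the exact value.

κ_2 = d^2K/dt^2 |_{t=0} = 1/12

M_X(t) = (e^(5*t) - e^(4*t))/t
K_X(t) = log M_X(t) = -log(t) + log(e^(5*t) - e^(4*t))
dK/dt = (5*t*e^(t) - 4*t - e^(t) + 1)/(t*e^(t) - t)
d^2K/dt^2 = (-t^2*e^(t) + e^(2*t) - 2*e^(t) + 1)/(t^2*e^(2*t) - 2*t^2*e^(t) + t^2)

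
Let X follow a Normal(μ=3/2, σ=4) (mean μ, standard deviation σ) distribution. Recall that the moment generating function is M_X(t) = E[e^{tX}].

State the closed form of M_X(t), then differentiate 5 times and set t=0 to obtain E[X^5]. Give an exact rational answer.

E[X^5] = D^5[M](0) = 201843/32

M_X(t) = e^(8*t^2 + 3*t/2)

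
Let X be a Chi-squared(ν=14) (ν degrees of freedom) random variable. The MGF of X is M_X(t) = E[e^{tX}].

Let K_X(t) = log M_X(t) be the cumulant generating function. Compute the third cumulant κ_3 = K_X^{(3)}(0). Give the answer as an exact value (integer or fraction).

κ_3 = K′′′(0) = 112

M_X(t) = (1 - 2*t)^(-7)
K_X(t) = log M_X(t) = -7*log(1 - 2*t)
K′(t) = -14/(2*t - 1)
K′′(t) = 28/(4*t^2 - 4*t + 1)
K′′′(t) = -112/(8*t^3 - 12*t^2 + 6*t - 1)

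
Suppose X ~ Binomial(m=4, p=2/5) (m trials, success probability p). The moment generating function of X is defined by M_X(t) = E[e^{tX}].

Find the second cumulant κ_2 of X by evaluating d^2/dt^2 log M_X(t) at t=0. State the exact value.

κ_2 = K^(2)(0) = 24/25

M_X(t) = (2*e^(t)/5 + 3/5)^4
K_X(t) = log M_X(t) = 4*log(2*e^(t)/5 + 3/5)
K^(2)(t) = 24*e^(t)/(4*e^(2*t) + 12*e^(t) + 9)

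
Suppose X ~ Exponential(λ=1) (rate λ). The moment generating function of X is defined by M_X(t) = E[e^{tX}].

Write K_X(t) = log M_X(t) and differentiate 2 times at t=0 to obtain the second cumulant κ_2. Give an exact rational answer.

κ_2 = d^2K/dt^2 |_{t=0} = 1

M_X(t) = 1/(1 - t)
K_X(t) = log M_X(t) = -log(1 - t)
dK/dt = -1/(t - 1)
d^2K/dt^2 = 1/(t^2 - 2*t + 1)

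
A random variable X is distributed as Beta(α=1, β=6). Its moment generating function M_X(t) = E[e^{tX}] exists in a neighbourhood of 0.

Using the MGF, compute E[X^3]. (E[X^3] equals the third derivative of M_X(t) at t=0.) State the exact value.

M_X(t) = ₁F₁(1; 7; t)
M^(3)(t) = ₁F₁(4; 10; t)/84

E[X^3] = M^(3)(0) = 1/84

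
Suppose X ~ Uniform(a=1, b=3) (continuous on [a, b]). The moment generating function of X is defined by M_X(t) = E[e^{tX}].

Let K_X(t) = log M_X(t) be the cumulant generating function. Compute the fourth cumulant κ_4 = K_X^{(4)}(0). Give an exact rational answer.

κ_4 = K^(4)(0) = -2/15

M_X(t) = (e^(3*t) - e^(t))/(2*t)
K_X(t) = log M_X(t) = -log(t) + log(e^(3*t) - e^(t)) - log(2)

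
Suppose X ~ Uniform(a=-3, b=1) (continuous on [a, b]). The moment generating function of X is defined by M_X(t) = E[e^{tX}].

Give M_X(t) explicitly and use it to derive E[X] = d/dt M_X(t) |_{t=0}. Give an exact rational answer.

M_X(t) = (e^(t) - e^(-3*t))/(4*t)
M′(t) = (t*e^(4*t) + 3*t - e^(4*t) + 1)*e^(-3*t)/(4*t^2)

E[X] = M′(0) = -1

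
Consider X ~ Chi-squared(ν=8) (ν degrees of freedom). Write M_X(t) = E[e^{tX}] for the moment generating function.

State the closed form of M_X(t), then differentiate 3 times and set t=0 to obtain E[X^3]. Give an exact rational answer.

M_X(t) = (1 - 2*t)^(-4)
M′(t) = -8/(32*t^5 - 80*t^4 + 80*t^3 - 40*t^2 + 10*t - 1)
M′′(t) = 80/(64*t^6 - 192*t^5 + 240*t^4 - 160*t^3 + 60*t^2 - 12*t + 1)
M′′′(t) = -960/(128*t^7 - 448*t^6 + 672*t^5 - 560*t^4 + 280*t^3 - 84*t^2 + 14*t - 1)

E[X^3] = M′′′(0) = 960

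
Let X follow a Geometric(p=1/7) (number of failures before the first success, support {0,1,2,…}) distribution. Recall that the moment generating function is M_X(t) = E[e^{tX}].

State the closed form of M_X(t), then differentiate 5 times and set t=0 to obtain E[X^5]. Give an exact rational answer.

E[X^5] = M′′′′′(0) = 1277646

M_X(t) = 1/(7*(1 - 6*e^(t)/7))
M′(t) = 6*e^(t)/(36*e^(2*t) - 84*e^(t) + 49)
M′′(t) = (-36*e^(2*t) - 42*e^(t))/(216*e^(3*t) - 756*e^(2*t) + 882*e^(t) - 343)
M′′′(t) = (216*e^(3*t) + 1008*e^(2*t) + 294*e^(t))/(1296*e^(4*t) - 6048*e^(3*t) + 10584*e^(2*t) - 8232*e^(t) + 2401)
M′′′′(t) = (-1296*e^(4*t) - 16632*e^(3*t) - 19404*e^(2*t) - 2058*e^(t))/(7776*e^(5*t) - 45360*e^(4*t) + 105840*e^(3*t) - 123480*e^(2*t) + 72030*e^(t) - 16807)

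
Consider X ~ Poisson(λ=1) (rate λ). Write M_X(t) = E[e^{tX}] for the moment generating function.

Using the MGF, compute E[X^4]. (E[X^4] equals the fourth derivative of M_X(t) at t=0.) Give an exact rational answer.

E[X^4] = D^4[M](0) = 15

M_X(t) = e^(e^(t) - 1)
D^4[M](t) = (e^(4*t)*e^(e^(t)) + 6*e^(3*t)*e^(e^(t)) + 7*e^(2*t)*e^(e^(t)) + e^(t)*e^(e^(t)))*e^(-1)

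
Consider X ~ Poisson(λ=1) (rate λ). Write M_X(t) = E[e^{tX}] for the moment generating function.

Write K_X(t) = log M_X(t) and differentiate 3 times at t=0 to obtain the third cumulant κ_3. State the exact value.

κ_3 = K′′′(0) = 1

M_X(t) = e^(e^(t) - 1)
K_X(t) = log M_X(t) = e^(t) - 1
K′(t) = e^(t)
K′′(t) = e^(t)
K′′′(t) = e^(t)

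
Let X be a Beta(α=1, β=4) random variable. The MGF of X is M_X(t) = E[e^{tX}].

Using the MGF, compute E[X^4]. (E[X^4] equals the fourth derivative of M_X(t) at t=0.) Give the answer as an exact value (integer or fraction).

M_X(t) = ₁F₁(1; 5; t)
M^(4)(t) = ₁F₁(5; 9; t)/70

E[X^4] = M^(4)(0) = 1/70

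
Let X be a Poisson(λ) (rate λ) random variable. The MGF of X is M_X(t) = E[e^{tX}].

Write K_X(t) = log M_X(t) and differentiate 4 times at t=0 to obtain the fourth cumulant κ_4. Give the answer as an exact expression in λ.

M_X(t) = e^(λ*(e^(t) - 1))
K_X(t) = log M_X(t) = λ*(e^(t) - 1)
dK/dt = λ*e^(t)
d^2K/dt^2 = λ*e^(t)
d^3K/dt^3 = λ*e^(t)
d^4K/dt^4 = λ*e^(t)

κ_4 = d^4K/dt^4 |_{t=0} = λ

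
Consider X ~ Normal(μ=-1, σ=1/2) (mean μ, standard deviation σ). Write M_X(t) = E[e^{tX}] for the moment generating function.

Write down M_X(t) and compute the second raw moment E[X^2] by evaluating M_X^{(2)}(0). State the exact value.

E[X^2] = d^2M/dt^2 |_{t=0} = 5/4

M_X(t) = e^(t^2/8 - t)
dM/dt = t*e^(-t)*e^(t^2/8)/4 - e^(-t)*e^(t^2/8)
d^2M/dt^2 = (t^2*e^(t^2/8) - 8*t*e^(t^2/8) + 20*e^(t^2/8))*e^(-t)/16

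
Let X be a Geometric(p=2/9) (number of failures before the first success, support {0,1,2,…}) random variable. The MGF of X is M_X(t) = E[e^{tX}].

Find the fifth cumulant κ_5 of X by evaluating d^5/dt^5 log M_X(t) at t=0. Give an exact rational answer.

κ_5 = K^(5)(0) = 23940

M_X(t) = 2/(9*(1 - 7*e^(t)/9))
K_X(t) = log M_X(t) = -log(1 - 7*e^(t)/9) - 2*log(3) + log(2)
K^(5)(t) = (-21609*e^(4*t) - 305613*e^(3*t) - 392931*e^(2*t) - 45927*e^(t))/(16807*e^(5*t) - 108045*e^(4*t) + 277830*e^(3*t) - 357210*e^(2*t) + 229635*e^(t) - 59049)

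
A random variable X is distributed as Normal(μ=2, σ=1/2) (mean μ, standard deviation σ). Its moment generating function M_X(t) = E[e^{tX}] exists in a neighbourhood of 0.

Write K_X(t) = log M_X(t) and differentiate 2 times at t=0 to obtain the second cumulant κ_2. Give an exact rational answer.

M_X(t) = e^(t^2/8 + 2*t)
K_X(t) = log M_X(t) = t^2/8 + 2*t
K′(t) = t/4 + 2
K′′(t) = 1/4

κ_2 = K′′(0) = 1/4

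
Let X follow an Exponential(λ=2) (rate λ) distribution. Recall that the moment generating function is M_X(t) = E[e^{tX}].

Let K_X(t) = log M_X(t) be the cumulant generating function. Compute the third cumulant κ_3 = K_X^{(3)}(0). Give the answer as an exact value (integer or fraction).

M_X(t) = 2/(2 - t)
K_X(t) = log M_X(t) = -log(2 - t) + log(2)
K′(t) = -1/(t - 2)
K′′(t) = 1/(t^2 - 4*t + 4)
K′′′(t) = -2/(t^3 - 6*t^2 + 12*t - 8)

κ_3 = K′′′(0) = 1/4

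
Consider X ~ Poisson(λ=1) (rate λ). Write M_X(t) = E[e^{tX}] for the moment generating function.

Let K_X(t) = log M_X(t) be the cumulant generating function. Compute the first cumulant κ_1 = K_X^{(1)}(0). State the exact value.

M_X(t) = e^(e^(t) - 1)
K_X(t) = log M_X(t) = e^(t) - 1
D[K](t) = e^(t)

κ_1 = D[K](0) = 1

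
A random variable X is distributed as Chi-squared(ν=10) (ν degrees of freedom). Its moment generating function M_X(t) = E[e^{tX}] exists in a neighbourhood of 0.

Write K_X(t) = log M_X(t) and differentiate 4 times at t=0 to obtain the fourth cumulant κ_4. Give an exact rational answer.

M_X(t) = (1 - 2*t)^(-5)
K_X(t) = log M_X(t) = -5*log(1 - 2*t)
D^4[K](t) = 480/(16*t^4 - 32*t^3 + 24*t^2 - 8*t + 1)

κ_4 = D^4[K](0) = 480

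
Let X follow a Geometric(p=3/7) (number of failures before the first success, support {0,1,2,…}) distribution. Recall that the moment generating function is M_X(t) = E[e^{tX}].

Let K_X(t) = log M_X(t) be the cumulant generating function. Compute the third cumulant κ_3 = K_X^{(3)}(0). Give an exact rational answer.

κ_3 = D^3[K](0) = 308/27

M_X(t) = 3/(7*(1 - 4*e^(t)/7))
K_X(t) = log M_X(t) = -log(1 - 4*e^(t)/7) - log(7) + log(3)
D^3[K](t) = (-112*e^(2*t) - 196*e^(t))/(64*e^(3*t) - 336*e^(2*t) + 588*e^(t) - 343)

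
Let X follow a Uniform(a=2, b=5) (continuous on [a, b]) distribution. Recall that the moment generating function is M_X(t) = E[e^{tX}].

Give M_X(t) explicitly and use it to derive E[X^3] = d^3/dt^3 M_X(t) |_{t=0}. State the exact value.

E[X^3] = D^3[M](0) = 203/4

M_X(t) = (e^(5*t) - e^(2*t))/(3*t)
D^3[M](t) = (125*t^3*e^(5*t) - 8*t^3*e^(2*t) - 75*t^2*e^(5*t) + 12*t^2*e^(2*t) + 30*t*e^(5*t) - 12*t*e^(2*t) - 6*e^(5*t) + 6*e^(2*t))/(3*t^4)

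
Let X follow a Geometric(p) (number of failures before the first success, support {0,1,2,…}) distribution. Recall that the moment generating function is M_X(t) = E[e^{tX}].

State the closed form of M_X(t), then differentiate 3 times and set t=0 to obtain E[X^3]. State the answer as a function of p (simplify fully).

M_X(t) = p/(-(1 - p)*e^(t) + 1)

E[X^3] = D^3[M](0) = -1 + 7/p - 12/p^2 + 6/p^3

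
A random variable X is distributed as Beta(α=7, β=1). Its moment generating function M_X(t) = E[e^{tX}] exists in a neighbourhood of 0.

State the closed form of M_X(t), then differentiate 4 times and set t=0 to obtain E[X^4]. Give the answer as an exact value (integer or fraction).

M_X(t) = ₁F₁(7; 8; t)
D^4[M](t) = 7*₁F₁(11; 12; t)/11

E[X^4] = D^4[M](0) = 7/11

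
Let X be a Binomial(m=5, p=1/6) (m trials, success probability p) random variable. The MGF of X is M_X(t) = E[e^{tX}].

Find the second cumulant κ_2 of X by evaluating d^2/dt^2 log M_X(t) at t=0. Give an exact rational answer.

κ_2 = d^2K/dt^2 |_{t=0} = 25/36

M_X(t) = (e^(t)/6 + 5/6)^5
K_X(t) = log M_X(t) = 5*log(e^(t)/6 + 5/6)
dK/dt = 5*e^(t)/(e^(t) + 5)
d^2K/dt^2 = 25*e^(t)/(e^(2*t) + 10*e^(t) + 25)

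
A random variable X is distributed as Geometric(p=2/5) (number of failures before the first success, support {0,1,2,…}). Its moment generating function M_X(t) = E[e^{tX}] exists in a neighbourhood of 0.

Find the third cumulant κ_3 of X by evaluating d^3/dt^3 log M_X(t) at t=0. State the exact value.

M_X(t) = 2/(5*(1 - 3*e^(t)/5))
K_X(t) = log M_X(t) = -log(1 - 3*e^(t)/5) - log(5) + log(2)
D^3[K](t) = (-45*e^(2*t) - 75*e^(t))/(27*e^(3*t) - 135*e^(2*t) + 225*e^(t) - 125)

κ_3 = D^3[K](0) = 15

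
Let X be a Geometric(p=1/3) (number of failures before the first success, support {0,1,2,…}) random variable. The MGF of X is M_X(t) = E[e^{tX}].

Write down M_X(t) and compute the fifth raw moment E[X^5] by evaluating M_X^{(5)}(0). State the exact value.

M_X(t) = 1/(3*(1 - 2*e^(t)/3))
M′(t) = 2*e^(t)/(4*e^(2*t) - 12*e^(t) + 9)
M′′(t) = (-4*e^(2*t) - 6*e^(t))/(8*e^(3*t) - 36*e^(2*t) + 54*e^(t) - 27)
M′′′(t) = (8*e^(3*t) + 48*e^(2*t) + 18*e^(t))/(16*e^(4*t) - 96*e^(3*t) + 216*e^(2*t) - 216*e^(t) + 81)
M′′′′(t) = (-16*e^(4*t) - 264*e^(3*t) - 396*e^(2*t) - 54*e^(t))/(32*e^(5*t) - 240*e^(4*t) + 720*e^(3*t) - 1080*e^(2*t) + 810*e^(t) - 243)
M′′′′′(t) = (32*e^(5*t) + 1248*e^(4*t) + 4752*e^(3*t) + 2808*e^(2*t) + 162*e^(t))/(64*e^(6*t) - 576*e^(5*t) + 2160*e^(4*t) - 4320*e^(3*t) + 4860*e^(2*t) - 2916*e^(t) + 729)

E[X^5] = M′′′′′(0) = 9002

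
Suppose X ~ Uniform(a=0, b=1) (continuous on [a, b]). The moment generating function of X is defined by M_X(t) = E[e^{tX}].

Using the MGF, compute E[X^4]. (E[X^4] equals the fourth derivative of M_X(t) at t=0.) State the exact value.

E[X^4] = M′′′′(0) = 1/5

M_X(t) = (e^(t) - 1)/t
M′(t) = (t*e^(t) - e^(t) + 1)/t^2
M′′(t) = (t^2*e^(t) - 2*t*e^(t) + 2*e^(t) - 2)/t^3
M′′′(t) = (t^3*e^(t) - 3*t^2*e^(t) + 6*t*e^(t) - 6*e^(t) + 6)/t^4
M′′′′(t) = (t^4*e^(t) - 4*t^3*e^(t) + 12*t^2*e^(t) - 24*t*e^(t) + 24*e^(t) - 24)/t^5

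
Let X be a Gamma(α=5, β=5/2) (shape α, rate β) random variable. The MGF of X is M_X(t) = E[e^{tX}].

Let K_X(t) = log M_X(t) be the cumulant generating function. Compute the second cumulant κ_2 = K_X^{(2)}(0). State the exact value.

κ_2 = K^(2)(0) = 4/5

M_X(t) = 3125/(32*(5/2 - t)^5)
K_X(t) = log M_X(t) = -5*log(5/2 - t) - 5*log(2) + 5*log(5)
K^(2)(t) = 20/(4*t^2 - 20*t + 25)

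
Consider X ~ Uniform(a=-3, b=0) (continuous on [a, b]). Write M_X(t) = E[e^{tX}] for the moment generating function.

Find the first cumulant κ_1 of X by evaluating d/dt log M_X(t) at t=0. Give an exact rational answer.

M_X(t) = (1 - e^(-3*t))/(3*t)
K_X(t) = log M_X(t) = -log(t) + log(1 - e^(-3*t)) - log(3)
K′(t) = (3*t - e^(3*t) + 1)/(t*e^(3*t) - t)

κ_1 = K′(0) = -3/2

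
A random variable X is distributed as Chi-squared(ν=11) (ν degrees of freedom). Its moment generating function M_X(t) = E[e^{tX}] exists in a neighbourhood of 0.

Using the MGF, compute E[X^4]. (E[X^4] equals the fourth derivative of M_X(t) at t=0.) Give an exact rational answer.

M_X(t) = (1 - 2*t)^(-11/2)

E[X^4] = D^4[M](0) = 36465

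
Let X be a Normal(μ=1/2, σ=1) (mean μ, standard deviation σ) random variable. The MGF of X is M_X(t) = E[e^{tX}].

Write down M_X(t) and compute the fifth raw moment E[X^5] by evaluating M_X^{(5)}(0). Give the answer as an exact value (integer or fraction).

E[X^5] = M^(5)(0) = 281/32

M_X(t) = e^(t^2/2 + t/2)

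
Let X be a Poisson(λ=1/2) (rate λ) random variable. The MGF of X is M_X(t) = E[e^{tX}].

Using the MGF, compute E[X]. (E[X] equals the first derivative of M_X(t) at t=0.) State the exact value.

M_X(t) = e^(e^(t)/2 - 1/2)
dM/dt = e^(-1/2)*e^(t)*e^(e^(t)/2)/2

E[X] = dM/dt |_{t=0} = 1/2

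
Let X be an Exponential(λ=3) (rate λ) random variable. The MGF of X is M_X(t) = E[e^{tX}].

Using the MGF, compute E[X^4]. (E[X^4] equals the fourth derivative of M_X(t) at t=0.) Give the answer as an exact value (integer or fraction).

M_X(t) = 3/(3 - t)
M^(4)(t) = -72/(t^5 - 15*t^4 + 90*t^3 - 270*t^2 + 405*t - 243)

E[X^4] = M^(4)(0) = 8/27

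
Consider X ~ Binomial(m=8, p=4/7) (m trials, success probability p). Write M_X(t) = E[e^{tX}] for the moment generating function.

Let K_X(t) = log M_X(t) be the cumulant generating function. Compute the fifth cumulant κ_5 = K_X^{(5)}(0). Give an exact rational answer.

κ_5 = d^5K/dt^5 |_{t=0} = 9120/16807

M_X(t) = (4*e^(t)/7 + 3/7)^8
K_X(t) = log M_X(t) = 8*log(4*e^(t)/7 + 3/7)
dK/dt = 32*e^(t)/(4*e^(t) + 3)
d^2K/dt^2 = 96*e^(t)/(16*e^(2*t) + 24*e^(t) + 9)
d^3K/dt^3 = (-384*e^(2*t) + 288*e^(t))/(64*e^(3*t) + 144*e^(2*t) + 108*e^(t) + 27)
d^4K/dt^4 = (1536*e^(3*t) - 4608*e^(2*t) + 864*e^(t))/(256*e^(4*t) + 768*e^(3*t) + 864*e^(2*t) + 432*e^(t) + 81)
d^5K/dt^5 = (-6144*e^(4*t) + 50688*e^(3*t) - 38016*e^(2*t) + 2592*e^(t))/(1024*e^(5*t) + 3840*e^(4*t) + 5760*e^(3*t) + 4320*e^(2*t) + 1620*e^(t) + 243)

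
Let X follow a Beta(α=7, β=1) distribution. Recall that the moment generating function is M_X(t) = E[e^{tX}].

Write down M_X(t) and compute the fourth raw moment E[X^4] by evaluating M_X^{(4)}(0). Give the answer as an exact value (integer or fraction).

M_X(t) = ₁F₁(7; 8; t)
M^(4)(t) = 7*₁F₁(11; 12; t)/11

E[X^4] = M^(4)(0) = 7/11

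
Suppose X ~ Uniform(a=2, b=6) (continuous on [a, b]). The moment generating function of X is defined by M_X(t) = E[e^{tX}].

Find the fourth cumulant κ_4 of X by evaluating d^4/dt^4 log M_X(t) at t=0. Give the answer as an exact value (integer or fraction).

κ_4 = K^(4)(0) = -32/15

M_X(t) = (e^(6*t) - e^(2*t))/(4*t)
K_X(t) = log M_X(t) = -log(t) + log(e^(6*t) - e^(2*t)) - 2*log(2)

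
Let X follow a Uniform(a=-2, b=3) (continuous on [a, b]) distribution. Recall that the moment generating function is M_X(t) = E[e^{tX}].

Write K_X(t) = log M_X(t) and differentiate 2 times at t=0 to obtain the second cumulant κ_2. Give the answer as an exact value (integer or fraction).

κ_2 = d^2K/dt^2 |_{t=0} = 25/12

M_X(t) = (e^(3*t) - e^(-2*t))/(5*t)
K_X(t) = log M_X(t) = -log(t) + log(e^(3*t) - e^(-2*t)) - log(5)
dK/dt = (3*t*e^(5*t) + 2*t - e^(5*t) + 1)/(t*e^(5*t) - t)
d^2K/dt^2 = (-25*t^2*e^(5*t) + e^(10*t) - 2*e^(5*t) + 1)/(t^2*e^(10*t) - 2*t^2*e^(5*t) + t^2)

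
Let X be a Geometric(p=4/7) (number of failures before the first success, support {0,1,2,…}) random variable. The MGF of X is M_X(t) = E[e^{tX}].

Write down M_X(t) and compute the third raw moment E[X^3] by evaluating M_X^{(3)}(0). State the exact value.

E[X^3] = M^(3)(0) = 213/32

M_X(t) = 4/(7*(1 - 3*e^(t)/7))
M^(3)(t) = (108*e^(3*t) + 1008*e^(2*t) + 588*e^(t))/(81*e^(4*t) - 756*e^(3*t) + 2646*e^(2*t) - 4116*e^(t) + 2401)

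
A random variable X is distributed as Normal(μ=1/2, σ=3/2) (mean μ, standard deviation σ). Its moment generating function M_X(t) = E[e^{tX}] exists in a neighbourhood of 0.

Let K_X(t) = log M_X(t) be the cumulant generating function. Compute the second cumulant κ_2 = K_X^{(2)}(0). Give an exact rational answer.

κ_2 = K′′(0) = 9/4

M_X(t) = e^(9*t^2/8 + t/2)
K_X(t) = log M_X(t) = 9*t^2/8 + t/2
K′(t) = 9*t/4 + 1/2
K′′(t) = 9/4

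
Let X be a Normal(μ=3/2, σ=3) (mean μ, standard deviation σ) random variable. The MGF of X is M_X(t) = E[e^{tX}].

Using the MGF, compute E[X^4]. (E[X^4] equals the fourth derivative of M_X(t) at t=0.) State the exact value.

M_X(t) = e^(9*t^2/2 + 3*t/2)

E[X^4] = M^(4)(0) = 5913/16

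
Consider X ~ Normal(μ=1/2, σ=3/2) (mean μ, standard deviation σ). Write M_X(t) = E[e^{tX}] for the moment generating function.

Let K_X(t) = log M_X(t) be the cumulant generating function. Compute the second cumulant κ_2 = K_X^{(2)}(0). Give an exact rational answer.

κ_2 = d^2K/dt^2 |_{t=0} = 9/4

M_X(t) = e^(9*t^2/8 + t/2)
K_X(t) = log M_X(t) = 9*t^2/8 + t/2
dK/dt = 9*t/4 + 1/2
d^2K/dt^2 = 9/4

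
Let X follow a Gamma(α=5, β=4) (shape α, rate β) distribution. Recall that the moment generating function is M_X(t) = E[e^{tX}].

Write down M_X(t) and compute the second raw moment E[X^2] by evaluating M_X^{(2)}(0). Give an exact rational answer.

M_X(t) = 1024/(4 - t)^5
D^2[M](t) = -30720/(t^7 - 28*t^6 + 336*t^5 - 2240*t^4 + 8960*t^3 - 21504*t^2 + 28672*t - 16384)

E[X^2] = D^2[M](0) = 15/8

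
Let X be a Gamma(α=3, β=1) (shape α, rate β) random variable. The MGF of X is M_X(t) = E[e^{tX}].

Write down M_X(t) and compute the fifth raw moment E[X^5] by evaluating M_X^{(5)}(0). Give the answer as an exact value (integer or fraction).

E[X^5] = d^5M/dt^5 |_{t=0} = 2520

M_X(t) = (1 - t)^(-3)
dM/dt = 3/(t^4 - 4*t^3 + 6*t^2 - 4*t + 1)
d^2M/dt^2 = -12/(t^5 - 5*t^4 + 10*t^3 - 10*t^2 + 5*t - 1)
d^3M/dt^3 = 60/(t^6 - 6*t^5 + 15*t^4 - 20*t^3 + 15*t^2 - 6*t + 1)
d^4M/dt^4 = -360/(t^7 - 7*t^6 + 21*t^5 - 35*t^4 + 35*t^3 - 21*t^2 + 7*t - 1)
d^5M/dt^5 = 2520/(t^8 - 8*t^7 + 28*t^6 - 56*t^5 + 70*t^4 - 56*t^3 + 28*t^2 - 8*t + 1)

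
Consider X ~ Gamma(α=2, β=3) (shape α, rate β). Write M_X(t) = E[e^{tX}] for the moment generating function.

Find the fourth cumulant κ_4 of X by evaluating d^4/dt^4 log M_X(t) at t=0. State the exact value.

M_X(t) = 9/(3 - t)^2
K_X(t) = log M_X(t) = -2*log(3 - t) + 2*log(3)
dK/dt = -2/(t - 3)
d^2K/dt^2 = 2/(t^2 - 6*t + 9)
d^3K/dt^3 = -4/(t^3 - 9*t^2 + 27*t - 27)
d^4K/dt^4 = 12/(t^4 - 12*t^3 + 54*t^2 - 108*t + 81)

κ_4 = d^4K/dt^4 |_{t=0} = 4/27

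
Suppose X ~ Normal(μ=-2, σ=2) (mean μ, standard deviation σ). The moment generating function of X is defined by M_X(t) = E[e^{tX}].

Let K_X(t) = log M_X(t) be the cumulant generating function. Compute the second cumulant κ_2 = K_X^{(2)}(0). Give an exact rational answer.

κ_2 = K^(2)(0) = 4

M_X(t) = e^(2*t^2 - 2*t)
K_X(t) = log M_X(t) = 2*t^2 - 2*t
K^(2)(t) = 4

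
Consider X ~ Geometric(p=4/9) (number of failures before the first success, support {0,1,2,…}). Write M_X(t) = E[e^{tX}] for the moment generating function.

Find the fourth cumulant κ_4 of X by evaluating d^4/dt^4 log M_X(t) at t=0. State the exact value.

κ_4 = K^(4)(0) = 6435/128

M_X(t) = 4/(9*(1 - 5*e^(t)/9))
K_X(t) = log M_X(t) = -log(1 - 5*e^(t)/9) - 2*log(3) + 2*log(2)
K^(4)(t) = (1125*e^(3*t) + 8100*e^(2*t) + 3645*e^(t))/(625*e^(4*t) - 4500*e^(3*t) + 12150*e^(2*t) - 14580*e^(t) + 6561)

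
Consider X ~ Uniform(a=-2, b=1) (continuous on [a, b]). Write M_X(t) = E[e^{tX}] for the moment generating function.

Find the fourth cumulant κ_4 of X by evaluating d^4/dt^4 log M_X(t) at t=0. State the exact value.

κ_4 = K^(4)(0) = -27/40

M_X(t) = (e^(t) - e^(-2*t))/(3*t)
K_X(t) = log M_X(t) = -log(t) + log(e^(t) - e^(-2*t)) - log(3)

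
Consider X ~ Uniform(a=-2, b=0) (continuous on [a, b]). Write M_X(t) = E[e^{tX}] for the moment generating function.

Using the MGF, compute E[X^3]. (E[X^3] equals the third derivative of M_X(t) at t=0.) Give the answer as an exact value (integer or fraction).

E[X^3] = d^3M/dt^3 |_{t=0} = -2

M_X(t) = (1 - e^(-2*t))/(2*t)
dM/dt = (2*t - e^(2*t) + 1)*e^(-2*t)/(2*t^2)
d^2M/dt^2 = (-2*t^2 - 2*t + e^(2*t) - 1)*e^(-2*t)/t^3
d^3M/dt^3 = (4*t^3 + 6*t^2 + 6*t - 3*e^(2*t) + 3)*e^(-2*t)/t^4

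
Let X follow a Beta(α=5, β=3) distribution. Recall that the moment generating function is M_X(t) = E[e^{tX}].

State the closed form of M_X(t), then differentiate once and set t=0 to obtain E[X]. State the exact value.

M_X(t) = ₁F₁(5; 8; t)
M^(1)(t) = 5*₁F₁(6; 9; t)/8

E[X] = M^(1)(0) = 5/8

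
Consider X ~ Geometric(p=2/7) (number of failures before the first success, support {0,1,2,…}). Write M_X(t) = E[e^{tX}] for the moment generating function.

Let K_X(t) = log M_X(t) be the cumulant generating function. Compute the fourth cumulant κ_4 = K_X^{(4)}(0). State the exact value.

M_X(t) = 2/(7*(1 - 5*e^(t)/7))
K_X(t) = log M_X(t) = -log(1 - 5*e^(t)/7) - log(7) + log(2)
K^(4)(t) = (875*e^(3*t) + 4900*e^(2*t) + 1715*e^(t))/(625*e^(4*t) - 3500*e^(3*t) + 7350*e^(2*t) - 6860*e^(t) + 2401)

κ_4 = K^(4)(0) = 3745/8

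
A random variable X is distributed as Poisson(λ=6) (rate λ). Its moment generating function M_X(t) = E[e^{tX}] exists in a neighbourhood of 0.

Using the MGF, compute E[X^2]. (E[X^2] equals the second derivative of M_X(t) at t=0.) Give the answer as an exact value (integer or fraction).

M_X(t) = e^(6*e^(t) - 6)
D^2[M](t) = (36*e^(2*t)*e^(6*e^(t)) + 6*e^(t)*e^(6*e^(t)))*e^(-6)

E[X^2] = D^2[M](0) = 42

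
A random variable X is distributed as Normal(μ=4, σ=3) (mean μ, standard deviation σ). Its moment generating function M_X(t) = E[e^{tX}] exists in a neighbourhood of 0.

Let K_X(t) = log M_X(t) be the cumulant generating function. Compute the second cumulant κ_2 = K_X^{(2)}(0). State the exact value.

κ_2 = d^2K/dt^2 |_{t=0} = 9

M_X(t) = e^(9*t^2/2 + 4*t)
K_X(t) = log M_X(t) = 9*t^2/2 + 4*t
dK/dt = 9*t + 4
d^2K/dt^2 = 9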